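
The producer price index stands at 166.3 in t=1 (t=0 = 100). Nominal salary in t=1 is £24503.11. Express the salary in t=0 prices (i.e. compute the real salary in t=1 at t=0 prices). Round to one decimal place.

14734.3

Real = Nominal ÷ (Index/100) = 24503.11 ÷ (166.3/100)
     = 24503.11 ÷ 1.663 = 14734.2814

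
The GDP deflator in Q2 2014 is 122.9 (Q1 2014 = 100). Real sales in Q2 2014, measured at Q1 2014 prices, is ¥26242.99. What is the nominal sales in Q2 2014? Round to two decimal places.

Nominal = Real × (Index/100) = 26242.99 × (122.9/100)
        = 26242.99 × 1.229 = 32252.6347

32252.63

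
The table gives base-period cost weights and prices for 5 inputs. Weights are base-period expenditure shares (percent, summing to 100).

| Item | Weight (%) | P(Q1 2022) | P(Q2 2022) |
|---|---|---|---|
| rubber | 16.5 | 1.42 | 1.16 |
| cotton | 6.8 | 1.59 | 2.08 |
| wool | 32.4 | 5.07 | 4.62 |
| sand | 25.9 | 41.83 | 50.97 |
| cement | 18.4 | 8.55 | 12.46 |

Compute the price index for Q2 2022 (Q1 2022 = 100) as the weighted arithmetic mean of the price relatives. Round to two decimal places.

110.27

rubber: 16.5 × (1.16/1.42) = 16.5 × 0.816901 = 13.4789
cotton: 6.8 × (2.08/1.59) = 6.8 × 1.308176 = 8.8956
wool: 32.4 × (4.62/5.07) = 32.4 × 0.911243 = 29.5243
sand: 25.9 × (50.97/41.83) = 25.9 × 1.218503 = 31.5592
cement: 18.4 × (12.46/8.55) = 18.4 × 1.457310 = 26.8145
Index = Σ wᵢ·(p₁ᵢ/p₀ᵢ) = 13.4789 + 8.8956 + 29.5243 + 31.5592 + 26.8145 = 110.2725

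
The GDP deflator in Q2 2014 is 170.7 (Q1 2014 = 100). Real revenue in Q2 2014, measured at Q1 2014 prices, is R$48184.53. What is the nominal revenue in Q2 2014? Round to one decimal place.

Nominal = Real × (Index/100) = 48184.53 × (170.7/100)
        = 48184.53 × 1.707 = 82250.9927

82251.0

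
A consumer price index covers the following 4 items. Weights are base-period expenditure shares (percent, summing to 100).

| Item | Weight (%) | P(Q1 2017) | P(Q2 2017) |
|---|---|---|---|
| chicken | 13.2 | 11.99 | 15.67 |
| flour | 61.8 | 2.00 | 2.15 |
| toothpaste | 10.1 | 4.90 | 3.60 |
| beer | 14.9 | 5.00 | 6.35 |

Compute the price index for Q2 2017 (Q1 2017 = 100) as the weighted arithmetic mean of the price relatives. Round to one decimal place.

110.0

chicken: 13.2 × (15.67/11.99) = 13.2 × 1.306922 = 17.2514
flour: 61.8 × (2.15/2.00) = 61.8 × 1.075000 = 66.4350
toothpaste: 10.1 × (3.60/4.90) = 10.1 × 0.734694 = 7.4204
beer: 14.9 × (6.35/5.00) = 14.9 × 1.270000 = 18.9230
Index = Σ wᵢ·(p₁ᵢ/p₀ᵢ) = 17.2514 + 66.4350 + 7.4204 + 18.9230 = 110.0298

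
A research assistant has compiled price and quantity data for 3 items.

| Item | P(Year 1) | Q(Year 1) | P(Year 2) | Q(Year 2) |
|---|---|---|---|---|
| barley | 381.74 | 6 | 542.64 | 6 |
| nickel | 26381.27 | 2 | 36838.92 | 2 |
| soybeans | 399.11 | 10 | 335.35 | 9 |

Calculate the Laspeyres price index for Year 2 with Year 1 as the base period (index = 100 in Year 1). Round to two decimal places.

135.98

Laspeyres price index uses base-period quantities as weights.
ΣP(Year 2)·Q(Year 1) = 542.64×6 + 36838.92×2 + 335.35×10 = 3255.84 + 73677.84 + 3353.5 = 80287.18
ΣP(Year 1)·Q(Year 1) = 381.74×6 + 26381.27×2 + 399.11×10 = 2290.44 + 52762.54 + 3991.1 = 59044.08
Index = 80287.18 / 59044.08 × 100 = 135.9784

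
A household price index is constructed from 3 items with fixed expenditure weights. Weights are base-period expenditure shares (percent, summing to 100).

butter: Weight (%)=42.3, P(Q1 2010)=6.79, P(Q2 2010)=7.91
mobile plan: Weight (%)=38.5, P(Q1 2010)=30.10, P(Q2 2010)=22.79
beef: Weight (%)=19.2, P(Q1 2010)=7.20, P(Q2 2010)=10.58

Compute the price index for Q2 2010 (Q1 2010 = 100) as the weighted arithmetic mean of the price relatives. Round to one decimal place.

butter: 42.3 × (7.91/6.79) = 42.3 × 1.164948 = 49.2773
mobile plan: 38.5 × (22.79/30.10) = 38.5 × 0.757143 = 29.1500
beef: 19.2 × (10.58/7.20) = 19.2 × 1.469444 = 28.2133
Index = Σ wᵢ·(p₁ᵢ/p₀ᵢ) = 49.2773 + 29.1500 + 28.2133 = 106.6407

106.6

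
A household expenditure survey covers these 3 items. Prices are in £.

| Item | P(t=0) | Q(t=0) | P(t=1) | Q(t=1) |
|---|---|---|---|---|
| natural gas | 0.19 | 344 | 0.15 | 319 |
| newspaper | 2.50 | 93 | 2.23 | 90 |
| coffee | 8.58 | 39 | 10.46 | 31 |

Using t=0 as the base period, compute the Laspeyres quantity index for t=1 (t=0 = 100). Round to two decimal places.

87.21

Laspeyres quantity index uses base-period prices as weights.
ΣP(t=0)·Q(t=1) = 0.19×319 + 2.50×90 + 8.58×31 = 60.61 + 225 + 265.98 = 551.59
ΣP(t=0)·Q(t=0) = 0.19×344 + 2.50×93 + 8.58×39 = 65.36 + 232.5 + 334.62 = 632.48
Index = 551.59 / 632.48 × 100 = 87.2107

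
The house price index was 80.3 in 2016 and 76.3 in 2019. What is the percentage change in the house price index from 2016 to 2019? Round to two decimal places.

-4.98%

Change = (76.3 − 80.3) / 80.3 × 100
       = -4.0 / 80.3 × 100 = -4.9813%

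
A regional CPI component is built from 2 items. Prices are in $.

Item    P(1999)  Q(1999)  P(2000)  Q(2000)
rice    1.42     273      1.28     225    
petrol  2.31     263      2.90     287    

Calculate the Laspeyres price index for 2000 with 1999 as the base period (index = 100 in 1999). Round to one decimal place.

Laspeyres price index uses base-period quantities as weights.
ΣP(2000)·Q(1999) = 1.28×273 + 2.90×263 = 349.44 + 762.7 = 1112.14
ΣP(1999)·Q(1999) = 1.42×273 + 2.31×263 = 387.66 + 607.53 = 995.19
Index = 1112.14 / 995.19 × 100 = 111.7515

111.8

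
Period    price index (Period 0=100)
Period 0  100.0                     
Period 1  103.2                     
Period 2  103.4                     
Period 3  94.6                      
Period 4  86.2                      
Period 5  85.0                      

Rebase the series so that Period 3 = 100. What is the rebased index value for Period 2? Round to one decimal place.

109.3

Rebased(Period 2) = 103.4 / 94.6 × 100 = 109.3023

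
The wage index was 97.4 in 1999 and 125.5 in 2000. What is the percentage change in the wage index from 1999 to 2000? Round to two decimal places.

Change = (125.5 − 97.4) / 97.4 × 100
       = 28.1 / 97.4 × 100 = 28.8501%

28.85%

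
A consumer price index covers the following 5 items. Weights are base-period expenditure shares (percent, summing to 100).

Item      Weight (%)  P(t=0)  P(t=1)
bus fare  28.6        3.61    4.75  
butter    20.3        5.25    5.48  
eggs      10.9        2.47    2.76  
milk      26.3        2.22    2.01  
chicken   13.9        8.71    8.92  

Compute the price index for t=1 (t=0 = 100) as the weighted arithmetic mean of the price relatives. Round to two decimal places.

109.05

bus fare: 28.6 × (4.75/3.61) = 28.6 × 1.315789 = 37.6316
butter: 20.3 × (5.48/5.25) = 20.3 × 1.043810 = 21.1893
eggs: 10.9 × (2.76/2.47) = 10.9 × 1.117409 = 12.1798
milk: 26.3 × (2.01/2.22) = 26.3 × 0.905405 = 23.8122
chicken: 13.9 × (8.92/8.71) = 13.9 × 1.024110 = 14.2351
Index = Σ wᵢ·(p₁ᵢ/p₀ᵢ) = 37.6316 + 21.1893 + 12.1798 + 23.8122 + 14.2351 = 109.0480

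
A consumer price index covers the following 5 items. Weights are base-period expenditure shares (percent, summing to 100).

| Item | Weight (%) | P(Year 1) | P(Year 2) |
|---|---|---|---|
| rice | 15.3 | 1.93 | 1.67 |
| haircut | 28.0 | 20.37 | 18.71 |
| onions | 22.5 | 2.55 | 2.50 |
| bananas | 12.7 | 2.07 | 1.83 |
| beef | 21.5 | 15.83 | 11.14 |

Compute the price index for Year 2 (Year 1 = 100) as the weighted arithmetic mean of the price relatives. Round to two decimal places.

rice: 15.3 × (1.67/1.93) = 15.3 × 0.865285 = 13.2389
haircut: 28.0 × (18.71/20.37) = 28.0 × 0.918508 = 25.7182
onions: 22.5 × (2.50/2.55) = 22.5 × 0.980392 = 22.0588
bananas: 12.7 × (1.83/2.07) = 12.7 × 0.884058 = 11.2275
beef: 21.5 × (11.14/15.83) = 21.5 × 0.703727 = 15.1301
Index = Σ wᵢ·(p₁ᵢ/p₀ᵢ) = 13.2389 + 25.7182 + 22.0588 + 11.2275 + 15.1301 = 87.3736

87.37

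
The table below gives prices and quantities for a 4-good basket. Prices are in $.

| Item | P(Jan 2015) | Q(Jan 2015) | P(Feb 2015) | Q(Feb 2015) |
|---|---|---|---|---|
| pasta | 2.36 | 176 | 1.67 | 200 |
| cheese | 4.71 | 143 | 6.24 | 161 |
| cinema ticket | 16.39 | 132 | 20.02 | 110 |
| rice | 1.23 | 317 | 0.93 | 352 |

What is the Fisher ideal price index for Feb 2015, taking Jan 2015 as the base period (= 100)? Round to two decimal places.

Laspeyres component (base-period weights):
ΣP(Feb 2015)Q(Jan 2015) = 1.67×176 + 6.24×143 + 20.02×132 + 0.93×317 = 293.92 + 892.32 + 2642.64 + 294.81 = 4123.69
ΣP(Jan 2015)Q(Jan 2015) = 2.36×176 + 4.71×143 + 16.39×132 + 1.23×317 = 415.36 + 673.53 + 2163.48 + 389.91 = 3642.28
L = 4123.69 / 3642.28 × 100 = 113.2173
Paasche component (current-period weights):
ΣP(Feb 2015)Q(Feb 2015) = 1.67×200 + 6.24×161 + 20.02×110 + 0.93×352 = 334 + 1004.64 + 2202.2 + 327.36 = 3868.2
ΣP(Jan 2015)Q(Feb 2015) = 2.36×200 + 4.71×161 + 16.39×110 + 1.23×352 = 472 + 758.31 + 1802.9 + 432.96 = 3466.17
P = 3868.2 / 3466.17 × 100 = 111.5987
Fisher = √(L × P) = √(113.2173 × 111.5987) = 112.4051

112.41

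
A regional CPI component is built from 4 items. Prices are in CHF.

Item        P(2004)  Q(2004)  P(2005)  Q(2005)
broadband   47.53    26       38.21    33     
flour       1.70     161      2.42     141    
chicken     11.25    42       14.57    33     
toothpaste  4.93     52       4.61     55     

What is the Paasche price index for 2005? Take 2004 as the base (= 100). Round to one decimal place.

Paasche price index uses current-period quantities as weights.
ΣP(2005)·Q(2005) = 38.21×33 + 2.42×141 + 14.57×33 + 4.61×55 = 1260.93 + 341.22 + 480.81 + 253.55 = 2336.51
ΣP(2004)·Q(2005) = 47.53×33 + 1.70×141 + 11.25×33 + 4.93×55 = 1568.49 + 239.7 + 371.25 + 271.15 = 2450.59
Index = 2336.51 / 2450.59 × 100 = 95.3448

95.3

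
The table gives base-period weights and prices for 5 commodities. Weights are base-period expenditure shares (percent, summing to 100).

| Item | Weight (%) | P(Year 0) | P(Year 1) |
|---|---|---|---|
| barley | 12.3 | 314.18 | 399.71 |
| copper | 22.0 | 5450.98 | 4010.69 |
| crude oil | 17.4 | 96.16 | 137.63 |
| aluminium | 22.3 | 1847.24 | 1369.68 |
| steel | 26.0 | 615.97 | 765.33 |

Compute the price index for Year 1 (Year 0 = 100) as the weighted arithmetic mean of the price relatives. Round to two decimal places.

105.58

barley: 12.3 × (399.71/314.18) = 12.3 × 1.272232 = 15.6485
copper: 22.0 × (4010.69/5450.98) = 22.0 × 0.735774 = 16.1870
crude oil: 17.4 × (137.63/96.16) = 17.4 × 1.431260 = 24.9039
aluminium: 22.3 × (1369.68/1847.24) = 22.3 × 0.741474 = 16.5349
steel: 26.0 × (765.33/615.97) = 26.0 × 1.242479 = 32.3045
Index = Σ wᵢ·(p₁ᵢ/p₀ᵢ) = 15.6485 + 16.1870 + 24.9039 + 16.5349 + 32.3045 = 105.5787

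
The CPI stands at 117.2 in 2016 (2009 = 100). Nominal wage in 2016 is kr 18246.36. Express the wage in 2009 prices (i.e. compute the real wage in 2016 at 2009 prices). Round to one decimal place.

Real = Nominal ÷ (Index/100) = 18246.36 ÷ (117.2/100)
     = 18246.36 ÷ 1.172 = 15568.5666

15568.6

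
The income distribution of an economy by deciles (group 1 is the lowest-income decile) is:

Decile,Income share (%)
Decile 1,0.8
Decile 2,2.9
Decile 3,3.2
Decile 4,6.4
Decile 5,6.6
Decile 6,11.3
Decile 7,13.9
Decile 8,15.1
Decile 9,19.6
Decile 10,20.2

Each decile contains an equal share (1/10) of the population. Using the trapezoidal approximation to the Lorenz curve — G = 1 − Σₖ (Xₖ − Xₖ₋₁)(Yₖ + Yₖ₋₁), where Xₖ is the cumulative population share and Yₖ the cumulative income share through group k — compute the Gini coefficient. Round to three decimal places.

Cumulative income shares Yₖ: 0.0080, 0.0370, 0.0690, 0.1330, 0.1990, 0.3120, 0.4510, 0.6020, 0.7980, 1.0000
Σ (Xₖ−Xₖ₋₁)(Yₖ+Yₖ₋₁) = (1/10)(0.0080+0.0000) + (1/10)(0.0370+0.0080) + (1/10)(0.0690+0.0370) + (1/10)(0.1330+0.0690) + (1/10)(0.1990+0.1330) + (1/10)(0.3120+0.1990) + (1/10)(0.4510+0.3120) + (1/10)(0.6020+0.4510) + (1/10)(0.7980+0.6020) + (1/10)(1.0000+0.7980)
  = 0.0008 + 0.0045 + 0.0106 + 0.0202 + 0.0332 + 0.0511 + 0.0763 + 0.1053 + 0.1400 + 0.1798 = 0.6218
G = 1 − 0.6218 = 0.3782

0.378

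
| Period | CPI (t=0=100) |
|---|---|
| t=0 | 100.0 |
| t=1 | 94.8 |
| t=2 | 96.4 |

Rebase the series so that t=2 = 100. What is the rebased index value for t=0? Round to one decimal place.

Rebased(t=0) = 100.0 / 96.4 × 100 = 103.7344

103.7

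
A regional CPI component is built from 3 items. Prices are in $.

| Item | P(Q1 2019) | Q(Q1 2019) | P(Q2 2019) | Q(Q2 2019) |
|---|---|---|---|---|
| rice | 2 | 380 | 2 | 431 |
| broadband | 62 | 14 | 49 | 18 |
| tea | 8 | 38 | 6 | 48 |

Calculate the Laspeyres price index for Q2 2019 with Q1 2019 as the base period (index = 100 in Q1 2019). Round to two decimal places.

86.65

Laspeyres price index uses base-period quantities as weights.
ΣP(Q2 2019)·Q(Q1 2019) = 2×380 + 49×14 + 6×38 = 760 + 686 + 228 = 1674
ΣP(Q1 2019)·Q(Q1 2019) = 2×380 + 62×14 + 8×38 = 760 + 868 + 304 = 1932
Index = 1674 / 1932 × 100 = 86.6460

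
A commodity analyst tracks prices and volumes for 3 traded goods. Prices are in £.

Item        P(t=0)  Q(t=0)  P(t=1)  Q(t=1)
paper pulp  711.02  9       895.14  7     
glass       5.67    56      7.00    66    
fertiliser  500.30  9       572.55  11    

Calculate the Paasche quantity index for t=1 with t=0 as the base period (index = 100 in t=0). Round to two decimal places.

Paasche quantity index uses current-period prices as weights.
ΣP(t=1)·Q(t=1) = 895.14×7 + 7.00×66 + 572.55×11 = 6265.98 + 462 + 6298.05 = 13026.03
ΣP(t=1)·Q(t=0) = 895.14×9 + 7.00×56 + 572.55×9 = 8056.26 + 392 + 5152.95 = 13601.21
Index = 13026.03 / 13601.21 × 100 = 95.7711

95.77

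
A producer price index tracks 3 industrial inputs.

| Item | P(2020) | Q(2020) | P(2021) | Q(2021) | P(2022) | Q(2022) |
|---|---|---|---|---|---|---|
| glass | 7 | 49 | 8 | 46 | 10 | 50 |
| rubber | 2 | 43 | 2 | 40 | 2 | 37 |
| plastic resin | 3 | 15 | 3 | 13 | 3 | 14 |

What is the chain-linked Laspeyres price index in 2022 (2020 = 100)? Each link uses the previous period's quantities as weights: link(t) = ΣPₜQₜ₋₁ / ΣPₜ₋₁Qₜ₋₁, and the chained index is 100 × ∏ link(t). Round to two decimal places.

Link 2020→2021:
ΣP(2021)Q(2020) = 8×49 + 2×43 + 3×15 = 392 + 86 + 45 = 523
ΣP(2020)Q(2020) = 7×49 + 2×43 + 3×15 = 343 + 86 + 45 = 474
link = 523/474 = 1.103376
Link 2021→2022:
ΣP(2022)Q(2021) = 10×46 + 2×40 + 3×13 = 460 + 80 + 39 = 579
ΣP(2021)Q(2021) = 8×46 + 2×40 + 3×13 = 368 + 80 + 39 = 487
link = 579/487 = 1.188912
Chained index = 100 × 1.103376 × 1.188912 = 131.1816

131.18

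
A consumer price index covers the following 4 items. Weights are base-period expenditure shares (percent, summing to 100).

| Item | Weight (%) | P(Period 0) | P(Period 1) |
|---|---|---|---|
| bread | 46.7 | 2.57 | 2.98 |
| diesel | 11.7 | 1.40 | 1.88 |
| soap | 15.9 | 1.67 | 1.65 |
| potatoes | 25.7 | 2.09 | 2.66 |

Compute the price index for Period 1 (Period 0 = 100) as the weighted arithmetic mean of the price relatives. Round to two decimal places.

118.28

bread: 46.7 × (2.98/2.57) = 46.7 × 1.159533 = 54.1502
diesel: 11.7 × (1.88/1.40) = 11.7 × 1.342857 = 15.7114
soap: 15.9 × (1.65/1.67) = 15.9 × 0.988024 = 15.7096
potatoes: 25.7 × (2.66/2.09) = 25.7 × 1.272727 = 32.7091
Index = Σ wᵢ·(p₁ᵢ/p₀ᵢ) = 54.1502 + 15.7114 + 15.7096 + 32.7091 = 118.2803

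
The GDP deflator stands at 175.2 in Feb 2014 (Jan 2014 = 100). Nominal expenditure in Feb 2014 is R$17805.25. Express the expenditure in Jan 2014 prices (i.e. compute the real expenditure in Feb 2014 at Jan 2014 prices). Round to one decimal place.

10162.8

Real = Nominal ÷ (Index/100) = 17805.25 ÷ (175.2/100)
     = 17805.25 ÷ 1.752 = 10162.8139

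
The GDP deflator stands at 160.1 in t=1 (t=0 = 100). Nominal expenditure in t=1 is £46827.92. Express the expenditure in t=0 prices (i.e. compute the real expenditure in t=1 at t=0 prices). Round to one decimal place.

29249.2

Real = Nominal ÷ (Index/100) = 46827.92 ÷ (160.1/100)
     = 46827.92 ÷ 1.601 = 29249.1693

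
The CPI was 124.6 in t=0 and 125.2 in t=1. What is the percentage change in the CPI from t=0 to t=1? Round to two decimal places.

Change = (125.2 − 124.6) / 124.6 × 100
       = 0.6 / 124.6 × 100 = 0.4815%

0.48%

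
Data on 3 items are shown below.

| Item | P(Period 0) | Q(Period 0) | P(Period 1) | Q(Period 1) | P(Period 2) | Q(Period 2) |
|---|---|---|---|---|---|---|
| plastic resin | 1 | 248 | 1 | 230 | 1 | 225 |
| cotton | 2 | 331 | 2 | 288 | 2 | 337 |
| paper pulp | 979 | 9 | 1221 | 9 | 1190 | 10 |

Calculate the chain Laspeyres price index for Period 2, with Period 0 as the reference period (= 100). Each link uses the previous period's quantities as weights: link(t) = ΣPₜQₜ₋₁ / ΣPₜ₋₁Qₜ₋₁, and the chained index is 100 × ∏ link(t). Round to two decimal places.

119.51

Link Period 0→Period 1:
ΣP(Period 1)Q(Period 0) = 1×248 + 2×331 + 1221×9 = 248 + 662 + 10989 = 11899
ΣP(Period 0)Q(Period 0) = 1×248 + 2×331 + 979×9 = 248 + 662 + 8811 = 9721
link = 11899/9721 = 1.224051
Link Period 1→Period 2:
ΣP(Period 2)Q(Period 1) = 1×230 + 2×288 + 1190×9 = 230 + 576 + 10710 = 11516
ΣP(Period 1)Q(Period 1) = 1×230 + 2×288 + 1221×9 = 230 + 576 + 10989 = 11795
link = 11516/11795 = 0.976346
Chained index = 100 × 1.224051 × 0.976346 = 119.5097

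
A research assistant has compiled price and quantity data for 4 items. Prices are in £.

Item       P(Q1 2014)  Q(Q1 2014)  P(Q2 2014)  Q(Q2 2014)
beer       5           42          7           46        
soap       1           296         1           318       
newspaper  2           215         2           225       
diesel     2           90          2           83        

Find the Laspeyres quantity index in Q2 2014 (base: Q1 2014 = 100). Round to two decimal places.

104.30

Laspeyres quantity index uses base-period prices as weights.
ΣP(Q1 2014)·Q(Q2 2014) = 5×46 + 1×318 + 2×225 + 2×83 = 230 + 318 + 450 + 166 = 1164
ΣP(Q1 2014)·Q(Q1 2014) = 5×42 + 1×296 + 2×215 + 2×90 = 210 + 296 + 430 + 180 = 1116
Index = 1164 / 1116 × 100 = 104.3011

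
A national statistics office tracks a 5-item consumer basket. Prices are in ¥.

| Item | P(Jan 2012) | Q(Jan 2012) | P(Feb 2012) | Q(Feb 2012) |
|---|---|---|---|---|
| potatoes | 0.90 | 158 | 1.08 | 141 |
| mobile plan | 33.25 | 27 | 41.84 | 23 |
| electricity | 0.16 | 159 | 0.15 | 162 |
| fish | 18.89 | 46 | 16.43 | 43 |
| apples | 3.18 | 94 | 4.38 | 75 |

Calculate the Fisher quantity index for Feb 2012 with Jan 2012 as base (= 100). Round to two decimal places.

Laspeyres component (base-period weights):
ΣP(Jan 2012)Q(Feb 2012) = 0.90×141 + 33.25×23 + 0.16×162 + 18.89×43 + 3.18×75 = 126.9 + 764.75 + 25.92 + 812.27 + 238.5 = 1968.34
ΣP(Jan 2012)Q(Jan 2012) = 0.90×158 + 33.25×27 + 0.16×159 + 18.89×46 + 3.18×94 = 142.2 + 897.75 + 25.44 + 868.94 + 298.92 = 2233.25
L = 1968.34 / 2233.25 × 100 = 88.1379
Paasche component (current-period weights):
ΣP(Feb 2012)Q(Feb 2012) = 1.08×141 + 41.84×23 + 0.15×162 + 16.43×43 + 4.38×75 = 152.28 + 962.32 + 24.3 + 706.49 + 328.5 = 2173.89
ΣP(Feb 2012)Q(Jan 2012) = 1.08×158 + 41.84×27 + 0.15×159 + 16.43×46 + 4.38×94 = 170.64 + 1129.68 + 23.85 + 755.78 + 411.72 = 2491.67
P = 2173.89 / 2491.67 × 100 = 87.2463
Fisher = √(L × P) = √(88.1379 × 87.2463) = 87.6910

87.69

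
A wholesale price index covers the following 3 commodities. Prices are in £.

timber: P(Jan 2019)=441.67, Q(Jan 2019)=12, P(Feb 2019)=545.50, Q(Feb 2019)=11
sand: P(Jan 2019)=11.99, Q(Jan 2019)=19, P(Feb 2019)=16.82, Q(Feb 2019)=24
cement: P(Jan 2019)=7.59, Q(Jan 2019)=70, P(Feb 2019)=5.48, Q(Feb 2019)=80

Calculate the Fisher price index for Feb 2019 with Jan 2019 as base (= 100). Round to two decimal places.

Laspeyres component (base-period weights):
ΣP(Feb 2019)Q(Jan 2019) = 545.50×12 + 16.82×19 + 5.48×70 = 6546 + 319.58 + 383.6 = 7249.18
ΣP(Jan 2019)Q(Jan 2019) = 441.67×12 + 11.99×19 + 7.59×70 = 5300.04 + 227.81 + 531.3 = 6059.15
L = 7249.18 / 6059.15 × 100 = 119.6402
Paasche component (current-period weights):
ΣP(Feb 2019)Q(Feb 2019) = 545.50×11 + 16.82×24 + 5.48×80 = 6000.5 + 403.68 + 438.4 = 6842.58
ΣP(Jan 2019)Q(Feb 2019) = 441.67×11 + 11.99×24 + 7.59×80 = 4858.37 + 287.76 + 607.2 = 5753.33
P = 6842.58 / 5753.33 × 100 = 118.9325
Fisher = √(L × P) = √(119.6402 × 118.9325) = 119.2858

119.29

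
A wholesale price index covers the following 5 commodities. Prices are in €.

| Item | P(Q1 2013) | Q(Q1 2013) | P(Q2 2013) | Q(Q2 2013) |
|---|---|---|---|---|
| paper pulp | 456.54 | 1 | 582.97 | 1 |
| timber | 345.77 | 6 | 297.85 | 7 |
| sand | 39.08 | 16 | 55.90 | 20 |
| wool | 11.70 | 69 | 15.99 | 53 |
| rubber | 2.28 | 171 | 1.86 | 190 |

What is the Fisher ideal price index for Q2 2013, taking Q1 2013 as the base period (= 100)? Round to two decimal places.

106.73

Laspeyres component (base-period weights):
ΣP(Q2 2013)Q(Q1 2013) = 582.97×1 + 297.85×6 + 55.90×16 + 15.99×69 + 1.86×171 = 582.97 + 1787.1 + 894.4 + 1103.31 + 318.06 = 4685.84
ΣP(Q1 2013)Q(Q1 2013) = 456.54×1 + 345.77×6 + 39.08×16 + 11.70×69 + 2.28×171 = 456.54 + 2074.62 + 625.28 + 807.3 + 389.88 = 4353.62
L = 4685.84 / 4353.62 × 100 = 107.6309
Paasche component (current-period weights):
ΣP(Q2 2013)Q(Q2 2013) = 582.97×1 + 297.85×7 + 55.90×20 + 15.99×53 + 1.86×190 = 582.97 + 2084.95 + 1118 + 847.47 + 353.4 = 4986.79
ΣP(Q1 2013)Q(Q2 2013) = 456.54×1 + 345.77×7 + 39.08×20 + 11.70×53 + 2.28×190 = 456.54 + 2420.39 + 781.6 + 620.1 + 433.2 = 4711.83
P = 4986.79 / 4711.83 × 100 = 105.8355
Fisher = √(L × P) = √(107.6309 × 105.8355) = 106.7294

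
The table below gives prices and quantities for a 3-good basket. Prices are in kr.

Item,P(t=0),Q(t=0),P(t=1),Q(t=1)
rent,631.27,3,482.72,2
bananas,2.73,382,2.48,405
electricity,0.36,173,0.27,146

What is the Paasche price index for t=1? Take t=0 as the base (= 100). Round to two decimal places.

Paasche price index uses current-period quantities as weights.
ΣP(t=1)·Q(t=1) = 482.72×2 + 2.48×405 + 0.27×146 = 965.44 + 1004.4 + 39.42 = 2009.26
ΣP(t=0)·Q(t=1) = 631.27×2 + 2.73×405 + 0.36×146 = 1262.54 + 1105.65 + 52.56 = 2420.75
Index = 2009.26 / 2420.75 × 100 = 83.0015

83.00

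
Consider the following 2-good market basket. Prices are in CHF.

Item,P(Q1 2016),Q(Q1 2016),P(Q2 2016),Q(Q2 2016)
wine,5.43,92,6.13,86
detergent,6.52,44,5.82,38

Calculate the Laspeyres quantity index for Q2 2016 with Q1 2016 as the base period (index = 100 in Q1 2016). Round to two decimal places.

Laspeyres quantity index uses base-period prices as weights.
ΣP(Q1 2016)·Q(Q2 2016) = 5.43×86 + 6.52×38 = 466.98 + 247.76 = 714.74
ΣP(Q1 2016)·Q(Q1 2016) = 5.43×92 + 6.52×44 = 499.56 + 286.88 = 786.44
Index = 714.74 / 786.44 × 100 = 90.8830

90.88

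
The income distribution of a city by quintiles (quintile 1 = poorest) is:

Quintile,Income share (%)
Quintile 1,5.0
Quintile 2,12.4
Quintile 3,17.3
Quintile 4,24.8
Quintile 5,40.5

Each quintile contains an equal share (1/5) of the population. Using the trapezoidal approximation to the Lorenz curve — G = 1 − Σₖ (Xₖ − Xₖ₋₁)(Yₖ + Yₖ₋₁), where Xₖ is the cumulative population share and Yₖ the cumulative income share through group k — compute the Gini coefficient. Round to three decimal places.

0.334

Cumulative income shares Yₖ: 0.0500, 0.1740, 0.3470, 0.5950, 1.0000
Σ (Xₖ−Xₖ₋₁)(Yₖ+Yₖ₋₁) = (1/5)(0.0500+0.0000) + (1/5)(0.1740+0.0500) + (1/5)(0.3470+0.1740) + (1/5)(0.5950+0.3470) + (1/5)(1.0000+0.5950)
  = 0.0100 + 0.0448 + 0.1042 + 0.1884 + 0.3190 = 0.6664
G = 1 − 0.6664 = 0.3336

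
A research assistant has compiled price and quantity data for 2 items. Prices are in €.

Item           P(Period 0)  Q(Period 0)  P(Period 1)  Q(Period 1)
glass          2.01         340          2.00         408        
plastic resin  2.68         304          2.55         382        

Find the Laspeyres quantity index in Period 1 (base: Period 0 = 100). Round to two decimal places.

123.08

Laspeyres quantity index uses base-period prices as weights.
ΣP(Period 0)·Q(Period 1) = 2.01×408 + 2.68×382 = 820.08 + 1023.76 = 1843.84
ΣP(Period 0)·Q(Period 0) = 2.01×340 + 2.68×304 = 683.4 + 814.72 = 1498.12
Index = 1843.84 / 1498.12 × 100 = 123.0769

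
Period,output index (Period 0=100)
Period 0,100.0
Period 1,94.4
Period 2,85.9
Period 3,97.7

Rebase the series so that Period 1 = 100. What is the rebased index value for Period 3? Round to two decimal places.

103.50

Rebased(Period 3) = 97.7 / 94.4 × 100 = 103.4958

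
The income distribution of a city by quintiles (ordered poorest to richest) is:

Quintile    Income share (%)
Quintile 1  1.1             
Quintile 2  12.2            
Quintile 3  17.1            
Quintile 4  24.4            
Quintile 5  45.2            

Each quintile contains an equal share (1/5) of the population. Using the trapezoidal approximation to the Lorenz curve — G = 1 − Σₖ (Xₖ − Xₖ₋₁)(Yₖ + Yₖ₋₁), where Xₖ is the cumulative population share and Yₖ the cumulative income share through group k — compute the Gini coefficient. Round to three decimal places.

Cumulative income shares Yₖ: 0.0110, 0.1330, 0.3040, 0.5480, 1.0000
Σ (Xₖ−Xₖ₋₁)(Yₖ+Yₖ₋₁) = (1/5)(0.0110+0.0000) + (1/5)(0.1330+0.0110) + (1/5)(0.3040+0.1330) + (1/5)(0.5480+0.3040) + (1/5)(1.0000+0.5480)
  = 0.0022 + 0.0288 + 0.0874 + 0.1704 + 0.3096 = 0.5984
G = 1 − 0.5984 = 0.4016

0.402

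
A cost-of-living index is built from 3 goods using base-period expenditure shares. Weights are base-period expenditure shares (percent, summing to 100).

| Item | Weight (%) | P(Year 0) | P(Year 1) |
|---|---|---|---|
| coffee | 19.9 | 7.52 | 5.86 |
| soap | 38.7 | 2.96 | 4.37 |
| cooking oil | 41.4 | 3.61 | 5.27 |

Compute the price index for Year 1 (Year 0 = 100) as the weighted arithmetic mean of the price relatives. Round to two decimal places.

133.08

coffee: 19.9 × (5.86/7.52) = 19.9 × 0.779255 = 15.5072
soap: 38.7 × (4.37/2.96) = 38.7 × 1.476351 = 57.1348
cooking oil: 41.4 × (5.27/3.61) = 41.4 × 1.459834 = 60.4371
Index = Σ wᵢ·(p₁ᵢ/p₀ᵢ) = 15.5072 + 57.1348 + 60.4371 = 133.0791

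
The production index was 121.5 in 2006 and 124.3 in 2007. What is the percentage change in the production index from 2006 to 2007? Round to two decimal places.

2.30%

Change = (124.3 − 121.5) / 121.5 × 100
       = 2.8 / 121.5 × 100 = 2.3045%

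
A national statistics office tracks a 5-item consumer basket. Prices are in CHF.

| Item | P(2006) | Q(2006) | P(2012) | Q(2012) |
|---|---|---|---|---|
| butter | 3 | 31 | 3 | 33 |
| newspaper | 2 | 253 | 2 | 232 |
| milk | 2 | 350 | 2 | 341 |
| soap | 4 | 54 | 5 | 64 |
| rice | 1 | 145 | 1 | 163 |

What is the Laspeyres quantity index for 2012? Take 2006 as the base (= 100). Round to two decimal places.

100.24

Laspeyres quantity index uses base-period prices as weights.
ΣP(2006)·Q(2012) = 3×33 + 2×232 + 2×341 + 4×64 + 1×163 = 99 + 464 + 682 + 256 + 163 = 1664
ΣP(2006)·Q(2006) = 3×31 + 2×253 + 2×350 + 4×54 + 1×145 = 93 + 506 + 700 + 216 + 145 = 1660
Index = 1664 / 1660 × 100 = 100.2410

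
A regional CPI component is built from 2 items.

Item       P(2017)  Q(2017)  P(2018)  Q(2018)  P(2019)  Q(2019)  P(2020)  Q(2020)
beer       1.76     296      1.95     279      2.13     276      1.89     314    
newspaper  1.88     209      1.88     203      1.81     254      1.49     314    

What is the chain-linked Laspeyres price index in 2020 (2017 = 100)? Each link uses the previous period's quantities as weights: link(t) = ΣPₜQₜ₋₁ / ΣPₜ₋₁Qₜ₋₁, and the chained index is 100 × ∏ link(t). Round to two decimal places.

94.75

Link 2017→2018:
ΣP(2018)Q(2017) = 1.95×296 + 1.88×209 = 577.2 + 392.92 = 970.12
ΣP(2017)Q(2017) = 1.76×296 + 1.88×209 = 520.96 + 392.92 = 913.88
link = 970.12/913.88 = 1.061540
Link 2018→2019:
ΣP(2019)Q(2018) = 2.13×279 + 1.81×203 = 594.27 + 367.43 = 961.7
ΣP(2018)Q(2018) = 1.95×279 + 1.88×203 = 544.05 + 381.64 = 925.69
link = 961.7/925.69 = 1.038901
Link 2019→2020:
ΣP(2020)Q(2019) = 1.89×276 + 1.49×254 = 521.64 + 378.46 = 900.1
ΣP(2019)Q(2019) = 2.13×276 + 1.81×254 = 587.88 + 459.74 = 1047.62
link = 900.1/1047.62 = 0.859186
Chained index = 100 × 1.061540 × 1.038901 × 0.859186 = 94.7539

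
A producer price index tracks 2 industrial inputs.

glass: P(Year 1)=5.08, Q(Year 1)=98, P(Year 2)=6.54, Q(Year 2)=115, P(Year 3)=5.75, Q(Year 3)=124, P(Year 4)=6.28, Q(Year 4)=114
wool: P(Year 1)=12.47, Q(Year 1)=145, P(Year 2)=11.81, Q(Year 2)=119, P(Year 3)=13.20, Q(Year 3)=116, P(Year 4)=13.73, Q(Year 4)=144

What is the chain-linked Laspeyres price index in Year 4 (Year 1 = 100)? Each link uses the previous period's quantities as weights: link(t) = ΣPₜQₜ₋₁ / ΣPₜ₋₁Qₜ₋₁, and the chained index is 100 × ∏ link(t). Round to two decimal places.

Link Year 1→Year 2:
ΣP(Year 2)Q(Year 1) = 6.54×98 + 11.81×145 = 640.92 + 1712.45 = 2353.37
ΣP(Year 1)Q(Year 1) = 5.08×98 + 12.47×145 = 497.84 + 1808.15 = 2305.99
link = 2353.37/2305.99 = 1.020546
Link Year 2→Year 3:
ΣP(Year 3)Q(Year 2) = 5.75×115 + 13.20×119 = 661.25 + 1570.8 = 2232.05
ΣP(Year 2)Q(Year 2) = 6.54×115 + 11.81×119 = 752.1 + 1405.39 = 2157.49
link = 2232.05/2157.49 = 1.034559
Link Year 3→Year 4:
ΣP(Year 4)Q(Year 3) = 6.28×124 + 13.73×116 = 778.72 + 1592.68 = 2371.4
ΣP(Year 3)Q(Year 3) = 5.75×124 + 13.20×116 = 713 + 1531.2 = 2244.2
link = 2371.4/2244.2 = 1.056679
Chained index = 100 × 1.020546 × 1.034559 × 1.056679 = 111.5658

111.57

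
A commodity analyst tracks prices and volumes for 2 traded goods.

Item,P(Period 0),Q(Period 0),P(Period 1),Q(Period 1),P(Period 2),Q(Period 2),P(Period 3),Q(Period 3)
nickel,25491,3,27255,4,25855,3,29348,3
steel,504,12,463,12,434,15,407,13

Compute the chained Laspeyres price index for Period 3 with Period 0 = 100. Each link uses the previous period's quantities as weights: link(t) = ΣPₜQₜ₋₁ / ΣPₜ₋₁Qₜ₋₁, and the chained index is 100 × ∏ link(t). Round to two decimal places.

112.34

Link Period 0→Period 1:
ΣP(Period 1)Q(Period 0) = 27255×3 + 463×12 = 81765 + 5556 = 87321
ΣP(Period 0)Q(Period 0) = 25491×3 + 504×12 = 76473 + 6048 = 82521
link = 87321/82521 = 1.058167
Link Period 1→Period 2:
ΣP(Period 2)Q(Period 1) = 25855×4 + 434×12 = 103420 + 5208 = 108628
ΣP(Period 1)Q(Period 1) = 27255×4 + 463×12 = 109020 + 5556 = 114576
link = 108628/114576 = 0.948087
Link Period 2→Period 3:
ΣP(Period 3)Q(Period 2) = 29348×3 + 407×15 = 88044 + 6105 = 94149
ΣP(Period 2)Q(Period 2) = 25855×3 + 434×15 = 77565 + 6510 = 84075
link = 94149/84075 = 1.119822
Chained index = 100 × 1.058167 × 0.948087 × 1.119822 = 112.3443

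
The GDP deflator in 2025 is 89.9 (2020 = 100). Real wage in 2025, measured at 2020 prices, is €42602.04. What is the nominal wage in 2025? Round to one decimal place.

Nominal = Real × (Index/100) = 42602.04 × (89.9/100)
        = 42602.04 × 0.899 = 38299.2340

38299.2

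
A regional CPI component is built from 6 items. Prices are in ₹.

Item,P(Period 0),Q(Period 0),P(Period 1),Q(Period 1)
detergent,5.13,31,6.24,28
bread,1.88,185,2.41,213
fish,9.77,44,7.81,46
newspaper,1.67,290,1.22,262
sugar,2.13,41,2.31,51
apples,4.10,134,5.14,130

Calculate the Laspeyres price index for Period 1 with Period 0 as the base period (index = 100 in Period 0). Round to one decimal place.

Laspeyres price index uses base-period quantities as weights.
ΣP(Period 1)·Q(Period 0) = 6.24×31 + 2.41×185 + 7.81×44 + 1.22×290 + 2.31×41 + 5.14×134 = 193.44 + 445.85 + 343.64 + 353.8 + 94.71 + 688.76 = 2120.2
ΣP(Period 0)·Q(Period 0) = 5.13×31 + 1.88×185 + 9.77×44 + 1.67×290 + 2.13×41 + 4.10×134 = 159.03 + 347.8 + 429.88 + 484.3 + 87.33 + 549.4 = 2057.74
Index = 2120.2 / 2057.74 × 100 = 103.0354

103.0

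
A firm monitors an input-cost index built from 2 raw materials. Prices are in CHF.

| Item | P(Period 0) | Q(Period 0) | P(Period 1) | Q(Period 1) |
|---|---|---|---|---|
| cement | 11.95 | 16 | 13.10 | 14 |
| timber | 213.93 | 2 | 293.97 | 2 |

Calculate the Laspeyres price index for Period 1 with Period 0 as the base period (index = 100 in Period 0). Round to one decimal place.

Laspeyres price index uses base-period quantities as weights.
ΣP(Period 1)·Q(Period 0) = 13.10×16 + 293.97×2 = 209.6 + 587.94 = 797.54
ΣP(Period 0)·Q(Period 0) = 11.95×16 + 213.93×2 = 191.2 + 427.86 = 619.06
Index = 797.54 / 619.06 × 100 = 128.8308

128.8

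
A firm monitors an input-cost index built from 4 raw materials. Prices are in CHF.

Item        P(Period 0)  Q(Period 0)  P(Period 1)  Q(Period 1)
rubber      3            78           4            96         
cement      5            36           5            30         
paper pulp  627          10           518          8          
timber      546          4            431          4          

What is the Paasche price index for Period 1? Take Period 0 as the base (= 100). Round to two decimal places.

83.82

Paasche price index uses current-period quantities as weights.
ΣP(Period 1)·Q(Period 1) = 4×96 + 5×30 + 518×8 + 431×4 = 384 + 150 + 4144 + 1724 = 6402
ΣP(Period 0)·Q(Period 1) = 3×96 + 5×30 + 627×8 + 546×4 = 288 + 150 + 5016 + 2184 = 7638
Index = 6402 / 7638 × 100 = 83.8178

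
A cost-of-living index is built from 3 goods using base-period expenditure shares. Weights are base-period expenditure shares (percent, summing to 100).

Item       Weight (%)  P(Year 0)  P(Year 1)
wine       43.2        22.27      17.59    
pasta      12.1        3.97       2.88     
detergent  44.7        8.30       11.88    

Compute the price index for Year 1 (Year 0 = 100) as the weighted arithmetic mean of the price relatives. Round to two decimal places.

wine: 43.2 × (17.59/22.27) = 43.2 × 0.789852 = 34.1216
pasta: 12.1 × (2.88/3.97) = 12.1 × 0.725441 = 8.7778
detergent: 44.7 × (11.88/8.30) = 44.7 × 1.431325 = 63.9802
Index = Σ wᵢ·(p₁ᵢ/p₀ᵢ) = 34.1216 + 8.7778 + 63.9802 = 106.8797

106.88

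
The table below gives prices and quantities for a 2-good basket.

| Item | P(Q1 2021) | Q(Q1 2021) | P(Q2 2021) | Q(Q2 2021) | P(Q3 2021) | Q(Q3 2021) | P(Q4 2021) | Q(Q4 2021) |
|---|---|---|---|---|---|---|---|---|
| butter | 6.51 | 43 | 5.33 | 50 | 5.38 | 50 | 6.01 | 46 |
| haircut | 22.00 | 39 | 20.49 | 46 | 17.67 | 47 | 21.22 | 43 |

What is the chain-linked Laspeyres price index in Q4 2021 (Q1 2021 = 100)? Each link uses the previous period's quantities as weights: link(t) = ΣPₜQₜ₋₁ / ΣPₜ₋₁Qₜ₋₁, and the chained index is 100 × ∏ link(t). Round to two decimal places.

Link Q1 2021→Q2 2021:
ΣP(Q2 2021)Q(Q1 2021) = 5.33×43 + 20.49×39 = 229.19 + 799.11 = 1028.3
ΣP(Q1 2021)Q(Q1 2021) = 6.51×43 + 22.00×39 = 279.93 + 858 = 1137.93
link = 1028.3/1137.93 = 0.903658
Link Q2 2021→Q3 2021:
ΣP(Q3 2021)Q(Q2 2021) = 5.38×50 + 17.67×46 = 269 + 812.82 = 1081.82
ΣP(Q2 2021)Q(Q2 2021) = 5.33×50 + 20.49×46 = 266.5 + 942.54 = 1209.04
link = 1081.82/1209.04 = 0.894776
Link Q3 2021→Q4 2021:
ΣP(Q4 2021)Q(Q3 2021) = 6.01×50 + 21.22×47 = 300.5 + 997.34 = 1297.84
ΣP(Q3 2021)Q(Q3 2021) = 5.38×50 + 17.67×47 = 269 + 830.49 = 1099.49
link = 1297.84/1099.49 = 1.180402
Chained index = 100 × 0.903658 × 0.894776 × 1.180402 = 95.4440

95.44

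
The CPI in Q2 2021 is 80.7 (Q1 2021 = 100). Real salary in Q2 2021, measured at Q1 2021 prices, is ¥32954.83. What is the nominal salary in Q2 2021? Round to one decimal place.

26594.5

Nominal = Real × (Index/100) = 32954.83 × (80.7/100)
        = 32954.83 × 0.807 = 26594.5478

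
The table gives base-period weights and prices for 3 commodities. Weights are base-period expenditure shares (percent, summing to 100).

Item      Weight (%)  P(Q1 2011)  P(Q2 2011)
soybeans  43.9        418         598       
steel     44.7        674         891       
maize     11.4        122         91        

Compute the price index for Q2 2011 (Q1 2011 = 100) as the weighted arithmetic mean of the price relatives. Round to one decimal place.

130.4

soybeans: 43.9 × (598/418) = 43.9 × 1.430622 = 62.8043
steel: 44.7 × (891/674) = 44.7 × 1.321958 = 59.0915
maize: 11.4 × (91/122) = 11.4 × 0.745902 = 8.5033
Index = Σ wᵢ·(p₁ᵢ/p₀ᵢ) = 62.8043 + 59.0915 + 8.5033 = 130.3991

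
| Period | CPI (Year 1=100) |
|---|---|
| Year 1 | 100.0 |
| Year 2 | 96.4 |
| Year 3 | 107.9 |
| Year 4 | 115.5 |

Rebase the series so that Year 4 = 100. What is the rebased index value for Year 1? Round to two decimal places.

Rebased(Year 1) = 100.0 / 115.5 × 100 = 86.5801

86.58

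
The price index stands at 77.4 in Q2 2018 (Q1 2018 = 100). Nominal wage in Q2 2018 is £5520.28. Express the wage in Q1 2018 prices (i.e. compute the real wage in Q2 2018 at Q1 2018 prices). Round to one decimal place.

7132.1

Real = Nominal ÷ (Index/100) = 5520.28 ÷ (77.4/100)
     = 5520.28 ÷ 0.774 = 7132.1447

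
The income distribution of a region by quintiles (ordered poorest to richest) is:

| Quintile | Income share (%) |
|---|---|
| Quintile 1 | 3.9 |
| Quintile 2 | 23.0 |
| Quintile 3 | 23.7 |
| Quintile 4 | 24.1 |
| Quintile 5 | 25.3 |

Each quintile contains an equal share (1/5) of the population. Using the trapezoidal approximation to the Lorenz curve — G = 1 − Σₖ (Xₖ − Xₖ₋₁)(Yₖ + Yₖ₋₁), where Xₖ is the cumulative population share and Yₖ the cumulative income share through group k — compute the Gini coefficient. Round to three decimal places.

Cumulative income shares Yₖ: 0.0390, 0.2690, 0.5060, 0.7470, 1.0000
Σ (Xₖ−Xₖ₋₁)(Yₖ+Yₖ₋₁) = (1/5)(0.0390+0.0000) + (1/5)(0.2690+0.0390) + (1/5)(0.5060+0.2690) + (1/5)(0.7470+0.5060) + (1/5)(1.0000+0.7470)
  = 0.0078 + 0.0616 + 0.1550 + 0.2506 + 0.3494 = 0.8244
G = 1 − 0.8244 = 0.1756

0.176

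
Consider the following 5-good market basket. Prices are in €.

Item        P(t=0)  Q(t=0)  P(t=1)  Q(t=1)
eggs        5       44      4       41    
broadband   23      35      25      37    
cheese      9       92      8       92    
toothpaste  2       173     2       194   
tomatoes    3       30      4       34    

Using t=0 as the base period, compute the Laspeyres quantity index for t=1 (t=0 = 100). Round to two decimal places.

Laspeyres quantity index uses base-period prices as weights.
ΣP(t=0)·Q(t=1) = 5×41 + 23×37 + 9×92 + 2×194 + 3×34 = 205 + 851 + 828 + 388 + 102 = 2374
ΣP(t=0)·Q(t=0) = 5×44 + 23×35 + 9×92 + 2×173 + 3×30 = 220 + 805 + 828 + 346 + 90 = 2289
Index = 2374 / 2289 × 100 = 103.7134

103.71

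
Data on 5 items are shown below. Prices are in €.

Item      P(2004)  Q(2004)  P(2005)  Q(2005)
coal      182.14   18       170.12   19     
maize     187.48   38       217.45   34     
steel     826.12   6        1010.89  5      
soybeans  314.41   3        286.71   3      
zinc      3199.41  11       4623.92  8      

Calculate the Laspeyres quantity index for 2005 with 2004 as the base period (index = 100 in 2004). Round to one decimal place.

Laspeyres quantity index uses base-period prices as weights.
ΣP(2004)·Q(2005) = 182.14×19 + 187.48×34 + 826.12×5 + 314.41×3 + 3199.41×8 = 3460.66 + 6374.32 + 4130.6 + 943.23 + 25595.28 = 40504.09
ΣP(2004)·Q(2004) = 182.14×18 + 187.48×38 + 826.12×6 + 314.41×3 + 3199.41×11 = 3278.52 + 7124.24 + 4956.72 + 943.23 + 35193.51 = 51496.22
Index = 40504.09 / 51496.22 × 100 = 78.6545

78.7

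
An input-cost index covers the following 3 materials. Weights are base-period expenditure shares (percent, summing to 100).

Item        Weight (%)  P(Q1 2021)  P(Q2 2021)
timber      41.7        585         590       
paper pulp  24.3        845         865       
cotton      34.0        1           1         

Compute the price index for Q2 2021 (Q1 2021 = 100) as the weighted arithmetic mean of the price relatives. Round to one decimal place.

timber: 41.7 × (590/585) = 41.7 × 1.008547 = 42.0564
paper pulp: 24.3 × (865/845) = 24.3 × 1.023669 = 24.8751
cotton: 34.0 × (1/1) = 34.0 × 1.000000 = 34.0000
Index = Σ wᵢ·(p₁ᵢ/p₀ᵢ) = 42.0564 + 24.8751 + 34.0000 = 100.9316

100.9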